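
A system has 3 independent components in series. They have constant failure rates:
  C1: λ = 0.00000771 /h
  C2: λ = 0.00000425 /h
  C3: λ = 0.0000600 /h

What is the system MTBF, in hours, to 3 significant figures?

Series of exponential components: λ_sys = Σ λ_i
λ_sys = 0.00000771 + 0.00000425 + 0.0000600 = 7.1960e-05 /h
MTBF = 1 / λ_sys = 13900 h

13900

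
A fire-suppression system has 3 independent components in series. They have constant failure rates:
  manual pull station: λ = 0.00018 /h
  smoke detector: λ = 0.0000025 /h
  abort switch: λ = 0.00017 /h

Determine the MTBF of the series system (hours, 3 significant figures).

Series of exponential components: λ_sys = Σ λ_i
λ_sys = 0.00018 + 0.0000025 + 0.00017 = 3.5250e-04 /h
MTBF = 1 / λ_sys = 2840 h

2840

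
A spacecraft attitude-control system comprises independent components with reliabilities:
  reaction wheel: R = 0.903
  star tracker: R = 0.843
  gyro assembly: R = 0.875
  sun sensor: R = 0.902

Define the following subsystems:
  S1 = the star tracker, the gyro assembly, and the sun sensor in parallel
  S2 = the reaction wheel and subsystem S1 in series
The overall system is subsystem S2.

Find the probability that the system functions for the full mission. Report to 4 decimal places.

0.9013

Parallel (star tracker, gyro assembly, and sun sensor): 1 − (1 − 0.843000)(1 − 0.875000)(1 − 0.902000) = 0.998077
Series (reaction wheel and [0.998077]): 0.903000 × 0.998077 = 0.9013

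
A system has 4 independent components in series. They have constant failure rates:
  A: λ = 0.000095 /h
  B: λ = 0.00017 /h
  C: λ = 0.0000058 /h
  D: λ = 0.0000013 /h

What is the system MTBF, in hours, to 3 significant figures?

Series of exponential components: λ_sys = Σ λ_i
λ_sys = 0.000095 + 0.00017 + 0.0000058 + 0.0000013 = 2.7210e-04 /h
MTBF = 1 / λ_sys = 3680 h

3680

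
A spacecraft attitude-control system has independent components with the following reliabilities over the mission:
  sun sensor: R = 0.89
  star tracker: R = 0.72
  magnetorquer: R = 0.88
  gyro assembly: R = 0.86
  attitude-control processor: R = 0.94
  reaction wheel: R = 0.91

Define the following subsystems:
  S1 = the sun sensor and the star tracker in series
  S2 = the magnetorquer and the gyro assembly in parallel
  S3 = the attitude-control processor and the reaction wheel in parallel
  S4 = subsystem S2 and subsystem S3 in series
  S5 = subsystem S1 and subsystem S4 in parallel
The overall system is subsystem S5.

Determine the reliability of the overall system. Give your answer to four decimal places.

Series (sun sensor and star tracker): 0.890000 × 0.720000 = 0.640800
Parallel (magnetorquer and gyro assembly): 1 − (1 − 0.880000)(1 − 0.860000) = 0.983200
Parallel (attitude-control processor and reaction wheel): 1 − (1 − 0.940000)(1 − 0.910000) = 0.994600
Series ([0.983200] and [0.994600]): 0.983200 × 0.994600 = 0.977891
Parallel ([0.640800] and [0.977891]): 1 − (1 − 0.640800)(1 − 0.977891) = 0.9921

0.9921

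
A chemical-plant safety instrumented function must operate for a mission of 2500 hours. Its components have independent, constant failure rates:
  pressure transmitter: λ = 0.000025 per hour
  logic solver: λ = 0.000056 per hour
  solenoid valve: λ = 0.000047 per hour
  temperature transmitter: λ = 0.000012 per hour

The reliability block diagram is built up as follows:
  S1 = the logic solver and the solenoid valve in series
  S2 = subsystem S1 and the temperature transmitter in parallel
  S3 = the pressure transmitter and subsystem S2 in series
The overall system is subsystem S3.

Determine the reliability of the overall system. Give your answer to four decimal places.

R(pressure transmitter) = exp(−0.000025 × 2500) = 0.939413
R(logic solver) = exp(−0.000056 × 2500) = 0.869358
R(solenoid valve) = exp(−0.000047 × 2500) = 0.889141
R(temperature transmitter) = exp(−0.000012 × 2500) = 0.970446
Series (logic solver and solenoid valve): 0.869358 × 0.889141 = 0.772982
Parallel ([0.772982] and temperature transmitter): 1 − (1 − 0.772982)(1 − 0.970446) = 0.993291
Series (pressure transmitter and [0.993291]): 0.939413 × 0.993291 = 0.9331

0.9331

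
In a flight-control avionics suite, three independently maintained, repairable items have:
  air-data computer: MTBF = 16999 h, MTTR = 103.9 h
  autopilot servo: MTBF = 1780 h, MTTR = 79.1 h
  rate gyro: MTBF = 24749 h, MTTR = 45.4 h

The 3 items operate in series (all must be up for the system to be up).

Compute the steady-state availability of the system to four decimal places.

0.9499

A(air-data computer) = MTBF/(MTBF+MTTR) = 16999/(16999+103.9) = 0.993925
A(autopilot servo) = MTBF/(MTBF+MTTR) = 1780/(1780+79.1) = 0.957453
A(rate gyro) = MTBF/(MTBF+MTTR) = 24749/(24749+45.4) = 0.998169
Series availability: 0.993925 × 0.957453 × 0.998169 = 0.9499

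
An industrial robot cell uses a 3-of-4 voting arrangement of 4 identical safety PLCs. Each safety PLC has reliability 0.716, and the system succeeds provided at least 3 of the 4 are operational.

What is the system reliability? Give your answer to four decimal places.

R = Σ_{i=3}^{4} C(4,i) p^i (1−p)^{4−i} with p = 0.716
C(4,3)·0.716^3·0.284^1 = 0.416982
C(4,4)·0.716^4·0.284^0 = 0.262816
Sum = 0.6798

0.6798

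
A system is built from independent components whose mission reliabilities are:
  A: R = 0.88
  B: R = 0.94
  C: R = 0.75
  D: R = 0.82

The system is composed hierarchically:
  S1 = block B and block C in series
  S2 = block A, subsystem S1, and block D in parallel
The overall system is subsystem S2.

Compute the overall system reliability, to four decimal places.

0.9936

Series (B and C): 0.940000 × 0.750000 = 0.705000
Parallel (A, [0.705000], and D): 1 − (1 − 0.880000)(1 − 0.705000)(1 − 0.820000) = 0.9936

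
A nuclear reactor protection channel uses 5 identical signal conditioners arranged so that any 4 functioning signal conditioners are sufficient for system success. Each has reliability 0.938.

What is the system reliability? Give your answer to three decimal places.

0.966

R = Σ_{i=4}^{5} C(5,i) p^i (1−p)^{5−i} with p = 0.938
C(5,4)·0.938^4·0.062^1 = 0.23998
C(5,5)·0.938^5·0.062^0 = 0.72613
Sum = 0.966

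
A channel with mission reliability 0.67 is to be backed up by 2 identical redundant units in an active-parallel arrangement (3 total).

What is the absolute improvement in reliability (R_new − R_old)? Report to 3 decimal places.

0.294

R_before = 0.67
R_after = 1 − (1 − 0.67)^3 = 0.964
ΔR = 0.964 − 0.67 = 0.294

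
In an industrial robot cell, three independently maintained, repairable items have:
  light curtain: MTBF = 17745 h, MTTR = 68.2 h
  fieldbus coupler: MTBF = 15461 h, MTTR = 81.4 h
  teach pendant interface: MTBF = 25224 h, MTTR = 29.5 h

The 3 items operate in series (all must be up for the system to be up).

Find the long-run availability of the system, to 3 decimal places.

A(light curtain) = MTBF/(MTBF+MTTR) = 17745/(17745+68.2) = 0.996171
A(fieldbus coupler) = MTBF/(MTBF+MTTR) = 15461/(15461+81.4) = 0.994763
A(teach pendant interface) = MTBF/(MTBF+MTTR) = 25224/(25224+29.5) = 0.998832
Series availability: 0.996171 × 0.994763 × 0.998832 = 0.990

0.990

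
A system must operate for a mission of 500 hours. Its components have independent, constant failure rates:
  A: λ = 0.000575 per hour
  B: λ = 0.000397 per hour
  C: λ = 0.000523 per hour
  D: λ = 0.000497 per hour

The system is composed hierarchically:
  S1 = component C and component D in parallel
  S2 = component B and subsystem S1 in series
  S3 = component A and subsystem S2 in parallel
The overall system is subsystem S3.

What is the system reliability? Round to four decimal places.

R(A) = exp(−0.000575 × 500) = 0.750137
R(B) = exp(−0.000397 × 500) = 0.819960
R(C) = exp(−0.000523 × 500) = 0.769896
R(D) = exp(−0.000497 × 500) = 0.779970
Parallel (C and D): 1 − (1 − 0.769896)(1 − 0.779970) = 0.949370
Series (B and [0.949370]): 0.819960 × 0.949370 = 0.778445
Parallel (A and [0.778445]): 1 − (1 − 0.750137)(1 − 0.778445) = 0.9446

0.9446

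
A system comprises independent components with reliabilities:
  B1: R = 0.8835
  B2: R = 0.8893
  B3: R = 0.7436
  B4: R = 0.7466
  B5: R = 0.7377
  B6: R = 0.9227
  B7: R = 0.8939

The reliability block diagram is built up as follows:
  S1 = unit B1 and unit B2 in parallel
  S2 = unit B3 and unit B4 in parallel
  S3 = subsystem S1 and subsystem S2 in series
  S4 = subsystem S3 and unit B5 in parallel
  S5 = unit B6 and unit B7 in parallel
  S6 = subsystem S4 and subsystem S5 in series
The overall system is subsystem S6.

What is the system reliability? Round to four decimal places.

Parallel (B1 and B2): 1 − (1 − 0.883500)(1 − 0.889300) = 0.987103
Parallel (B3 and B4): 1 − (1 − 0.743600)(1 − 0.746600) = 0.935028
Series ([0.987103] and [0.935028]): 0.987103 × 0.935028 = 0.922969
Parallel ([0.922969] and B5): 1 − (1 − 0.922969)(1 − 0.737700) = 0.979795
Parallel (B6 and B7): 1 − (1 − 0.922700)(1 − 0.893900) = 0.991798
Series ([0.979795] and [0.991798]): 0.979795 × 0.991798 = 0.9718

0.9718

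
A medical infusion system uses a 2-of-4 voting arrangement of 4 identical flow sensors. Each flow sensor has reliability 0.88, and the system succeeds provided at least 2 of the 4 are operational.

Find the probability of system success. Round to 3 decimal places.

R = Σ_{i=2}^{4} C(4,i) p^i (1−p)^{4−i} with p = 0.88
C(4,2)·0.88^2·0.12^2 = 0.06691
C(4,3)·0.88^3·0.12^1 = 0.32711
C(4,4)·0.88^4·0.12^0 = 0.59970
Sum = 0.994

0.994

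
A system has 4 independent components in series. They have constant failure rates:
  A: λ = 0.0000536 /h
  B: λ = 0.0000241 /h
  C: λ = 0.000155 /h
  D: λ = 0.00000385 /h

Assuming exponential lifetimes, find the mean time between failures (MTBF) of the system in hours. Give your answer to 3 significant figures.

4230

Series of exponential components: λ_sys = Σ λ_i
λ_sys = 0.0000536 + 0.0000241 + 0.000155 + 0.00000385 = 2.3655e-04 /h
MTBF = 1 / λ_sys = 4230 h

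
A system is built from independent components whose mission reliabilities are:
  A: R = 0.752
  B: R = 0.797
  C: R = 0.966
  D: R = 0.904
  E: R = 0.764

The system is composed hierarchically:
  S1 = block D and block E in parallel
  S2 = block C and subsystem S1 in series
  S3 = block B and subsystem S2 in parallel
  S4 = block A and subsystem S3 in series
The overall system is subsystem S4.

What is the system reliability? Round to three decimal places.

Parallel (D and E): 1 − (1 − 0.90400)(1 − 0.76400) = 0.97734
Series (C and [0.97734]): 0.96600 × 0.97734 = 0.94411
Parallel (B and [0.94411]): 1 − (1 − 0.79700)(1 − 0.94411) = 0.98865
Series (A and [0.98865]): 0.75200 × 0.98865 = 0.743

0.743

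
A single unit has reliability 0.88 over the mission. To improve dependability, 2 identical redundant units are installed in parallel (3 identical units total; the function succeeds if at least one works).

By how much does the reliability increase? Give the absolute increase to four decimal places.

R_before = 0.88
R_after = 1 − (1 − 0.88)^3 = 0.9983
ΔR = 0.9983 − 0.88 = 0.1183

0.1183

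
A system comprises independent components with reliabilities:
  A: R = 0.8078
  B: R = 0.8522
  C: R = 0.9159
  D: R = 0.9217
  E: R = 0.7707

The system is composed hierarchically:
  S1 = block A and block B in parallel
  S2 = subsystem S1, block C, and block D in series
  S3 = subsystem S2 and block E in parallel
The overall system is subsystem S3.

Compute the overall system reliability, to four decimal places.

Parallel (A and B): 1 − (1 − 0.807800)(1 − 0.852200) = 0.971593
Series ([0.971593], C, and D): 0.971593 × 0.915900 × 0.921700 = 0.820204
Parallel ([0.820204] and E): 1 − (1 − 0.820204)(1 − 0.770700) = 0.9588

0.9588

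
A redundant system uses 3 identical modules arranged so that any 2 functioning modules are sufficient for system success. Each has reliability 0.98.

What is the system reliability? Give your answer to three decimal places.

0.999

R = Σ_{i=2}^{3} C(3,i) p^i (1−p)^{3−i} with p = 0.98
C(3,2)·0.98^2·0.02^1 = 0.05762
C(3,3)·0.98^3·0.02^0 = 0.94119
Sum = 0.999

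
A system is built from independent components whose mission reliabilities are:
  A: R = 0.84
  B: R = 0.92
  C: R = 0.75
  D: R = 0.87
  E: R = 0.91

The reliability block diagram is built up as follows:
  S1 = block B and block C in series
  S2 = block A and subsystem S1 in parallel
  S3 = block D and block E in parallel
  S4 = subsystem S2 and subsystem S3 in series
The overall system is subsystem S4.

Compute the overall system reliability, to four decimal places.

Series (B and C): 0.920000 × 0.750000 = 0.690000
Parallel (A and [0.690000]): 1 − (1 − 0.840000)(1 − 0.690000) = 0.950400
Parallel (D and E): 1 − (1 − 0.870000)(1 − 0.910000) = 0.988300
Series ([0.950400] and [0.988300]): 0.950400 × 0.988300 = 0.9393

0.9393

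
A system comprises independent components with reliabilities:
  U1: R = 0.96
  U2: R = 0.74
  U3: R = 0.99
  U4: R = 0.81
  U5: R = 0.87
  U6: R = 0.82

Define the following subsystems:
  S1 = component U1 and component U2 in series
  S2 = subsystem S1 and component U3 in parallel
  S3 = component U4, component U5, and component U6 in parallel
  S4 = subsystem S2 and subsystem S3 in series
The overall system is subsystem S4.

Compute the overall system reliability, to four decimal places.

0.9927

Series (U1 and U2): 0.960000 × 0.740000 = 0.710400
Parallel ([0.710400] and U3): 1 − (1 − 0.710400)(1 − 0.990000) = 0.997104
Parallel (U4, U5, and U6): 1 − (1 − 0.810000)(1 − 0.870000)(1 − 0.820000) = 0.995554
Series ([0.997104] and [0.995554]): 0.997104 × 0.995554 = 0.9927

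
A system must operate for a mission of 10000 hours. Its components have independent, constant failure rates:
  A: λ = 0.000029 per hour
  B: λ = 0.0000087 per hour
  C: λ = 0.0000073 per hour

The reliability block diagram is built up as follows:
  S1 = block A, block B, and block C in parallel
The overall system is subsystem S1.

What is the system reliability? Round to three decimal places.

0.999

R(A) = exp(−0.000029 × 10000) = 0.74826
R(B) = exp(−0.0000087 × 10000) = 0.91668
R(C) = exp(−0.0000073 × 10000) = 0.92960
Parallel (A, B, and C): 1 − (1 − 0.74826)(1 − 0.91668)(1 − 0.92960) = 0.999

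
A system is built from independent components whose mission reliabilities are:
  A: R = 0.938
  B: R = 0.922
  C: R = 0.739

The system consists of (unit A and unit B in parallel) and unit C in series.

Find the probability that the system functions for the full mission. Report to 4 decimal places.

0.7354

Parallel (A and B): 1 − (1 − 0.938000)(1 − 0.922000) = 0.995164
Series ([0.995164] and C): 0.995164 × 0.739000 = 0.7354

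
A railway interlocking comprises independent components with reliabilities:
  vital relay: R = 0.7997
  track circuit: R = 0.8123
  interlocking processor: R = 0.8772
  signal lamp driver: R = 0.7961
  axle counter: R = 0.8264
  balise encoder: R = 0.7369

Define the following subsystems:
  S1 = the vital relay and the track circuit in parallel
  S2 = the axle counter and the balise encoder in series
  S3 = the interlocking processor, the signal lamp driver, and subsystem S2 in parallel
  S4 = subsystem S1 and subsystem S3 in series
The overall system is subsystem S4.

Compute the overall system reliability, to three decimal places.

Parallel (vital relay and track circuit): 1 − (1 − 0.79970)(1 − 0.81230) = 0.96240
Series (axle counter and balise encoder): 0.82640 × 0.73690 = 0.60897
Parallel (interlocking processor, signal lamp driver, and [0.60897]): 1 − (1 − 0.87720)(1 − 0.79610)(1 − 0.60897) = 0.99021
Series ([0.96240] and [0.99021]): 0.96240 × 0.99021 = 0.953

0.953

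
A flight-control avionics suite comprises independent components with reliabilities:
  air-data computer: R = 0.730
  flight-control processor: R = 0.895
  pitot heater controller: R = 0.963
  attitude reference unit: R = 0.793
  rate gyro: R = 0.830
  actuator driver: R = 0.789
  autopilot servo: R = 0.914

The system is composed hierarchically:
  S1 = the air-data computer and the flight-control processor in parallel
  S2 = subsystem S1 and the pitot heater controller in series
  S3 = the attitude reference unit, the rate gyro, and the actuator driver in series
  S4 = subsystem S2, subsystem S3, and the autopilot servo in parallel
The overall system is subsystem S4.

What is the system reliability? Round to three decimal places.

Parallel (air-data computer and flight-control processor): 1 − (1 − 0.73000)(1 − 0.89500) = 0.97165
Series ([0.97165] and pitot heater controller): 0.97165 × 0.96300 = 0.93570
Series (attitude reference unit, rate gyro, and actuator driver): 0.79300 × 0.83000 × 0.78900 = 0.51931
Parallel ([0.93570], [0.51931], and autopilot servo): 1 − (1 − 0.93570)(1 − 0.51931)(1 − 0.91400) = 0.997

0.997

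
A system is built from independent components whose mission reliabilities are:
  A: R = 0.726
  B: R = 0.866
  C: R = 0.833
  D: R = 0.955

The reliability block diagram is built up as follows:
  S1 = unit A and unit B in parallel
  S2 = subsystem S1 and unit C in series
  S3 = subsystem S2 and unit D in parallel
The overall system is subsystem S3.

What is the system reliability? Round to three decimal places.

Parallel (A and B): 1 − (1 − 0.72600)(1 − 0.86600) = 0.96328
Series ([0.96328] and C): 0.96328 × 0.83300 = 0.80241
Parallel ([0.80241] and D): 1 − (1 − 0.80241)(1 − 0.95500) = 0.991

0.991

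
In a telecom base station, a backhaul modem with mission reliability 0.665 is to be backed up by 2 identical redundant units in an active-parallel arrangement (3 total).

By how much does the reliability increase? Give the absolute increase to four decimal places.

R_before = 0.665
R_after = 1 − (1 − 0.665)^3 = 0.9624
ΔR = 0.9624 − 0.665 = 0.2974

0.2974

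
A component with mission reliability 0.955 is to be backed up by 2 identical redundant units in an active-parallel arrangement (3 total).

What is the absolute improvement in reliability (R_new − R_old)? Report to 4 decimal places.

0.0449

R_before = 0.955
R_after = 1 − (1 − 0.955)^3 = 0.9999
ΔR = 0.9999 − 0.955 = 0.0449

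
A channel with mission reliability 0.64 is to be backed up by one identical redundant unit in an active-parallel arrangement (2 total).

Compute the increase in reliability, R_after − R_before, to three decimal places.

0.230

R_before = 0.64
R_after = 1 − (1 − 0.64)^2 = 0.870
ΔR = 0.870 − 0.64 = 0.230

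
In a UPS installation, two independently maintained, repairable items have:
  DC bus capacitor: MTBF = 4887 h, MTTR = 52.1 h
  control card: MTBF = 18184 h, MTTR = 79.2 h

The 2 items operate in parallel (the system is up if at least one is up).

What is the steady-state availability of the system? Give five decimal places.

A(DC bus capacitor) = MTBF/(MTBF+MTTR) = 4887/(4887+52.1) = 0.989452
A(control card) = MTBF/(MTBF+MTTR) = 18184/(18184+79.2) = 0.995663
Parallel availability: 1 − (1 − 0.989452)(1 − 0.995663) = 0.99995

0.99995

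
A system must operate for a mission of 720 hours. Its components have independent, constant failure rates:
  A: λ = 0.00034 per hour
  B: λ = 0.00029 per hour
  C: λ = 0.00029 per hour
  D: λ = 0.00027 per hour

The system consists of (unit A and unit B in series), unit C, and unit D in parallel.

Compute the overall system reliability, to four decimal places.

R(A) = exp(−0.00034 × 720) = 0.782861
R(B) = exp(−0.00029 × 720) = 0.811558
R(C) = exp(−0.00029 × 720) = 0.811558
R(D) = exp(−0.00027 × 720) = 0.823329
Series (A and B): 0.782861 × 0.811558 = 0.635337
Parallel ([0.635337], C, and D): 1 − (1 − 0.635337)(1 − 0.811558)(1 − 0.823329) = 0.9879

0.9879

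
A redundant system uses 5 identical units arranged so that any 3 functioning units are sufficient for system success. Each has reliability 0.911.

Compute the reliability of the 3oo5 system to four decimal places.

R = Σ_{i=3}^{5} C(5,i) p^i (1−p)^{5−i} with p = 0.911
C(5,3)·0.911^3·0.089^2 = 0.059887
C(5,4)·0.911^4·0.089^1 = 0.306502
C(5,5)·0.911^5·0.089^0 = 0.627468
Sum = 0.9939

0.9939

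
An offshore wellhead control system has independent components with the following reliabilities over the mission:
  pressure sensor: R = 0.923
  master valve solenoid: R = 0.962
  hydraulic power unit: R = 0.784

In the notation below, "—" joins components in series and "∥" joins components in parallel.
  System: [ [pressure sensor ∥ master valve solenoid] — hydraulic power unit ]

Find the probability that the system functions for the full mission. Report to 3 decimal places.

Parallel (pressure sensor and master valve solenoid): 1 − (1 − 0.92300)(1 − 0.96200) = 0.99707
Series ([0.99707] and hydraulic power unit): 0.99707 × 0.78400 = 0.782

0.782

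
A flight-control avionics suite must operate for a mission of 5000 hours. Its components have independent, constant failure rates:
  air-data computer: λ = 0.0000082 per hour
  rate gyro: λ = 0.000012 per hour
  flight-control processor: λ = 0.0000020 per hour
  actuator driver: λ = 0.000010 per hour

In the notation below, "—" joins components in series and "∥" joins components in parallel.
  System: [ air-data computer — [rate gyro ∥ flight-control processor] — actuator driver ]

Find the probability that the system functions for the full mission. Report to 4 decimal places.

0.9125

R(air-data computer) = exp(−0.0000082 × 5000) = 0.959829
R(rate gyro) = exp(−0.000012 × 5000) = 0.941765
R(flight-control processor) = exp(−0.0000020 × 5000) = 0.990050
R(actuator driver) = exp(−0.000010 × 5000) = 0.951229
Parallel (rate gyro and flight-control processor): 1 − (1 − 0.941765)(1 − 0.990050) = 0.999421
Series (air-data computer, [0.999421], and actuator driver): 0.959829 × 0.999421 × 0.951229 = 0.9125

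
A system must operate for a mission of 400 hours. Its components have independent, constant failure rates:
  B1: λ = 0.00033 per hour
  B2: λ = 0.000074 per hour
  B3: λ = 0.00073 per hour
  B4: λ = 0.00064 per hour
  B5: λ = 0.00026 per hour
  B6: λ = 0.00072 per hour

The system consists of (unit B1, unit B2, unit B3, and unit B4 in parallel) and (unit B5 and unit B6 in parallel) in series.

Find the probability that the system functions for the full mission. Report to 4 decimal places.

R(B1) = exp(−0.00033 × 400) = 0.876341
R(B2) = exp(−0.000074 × 400) = 0.970834
R(B3) = exp(−0.00073 × 400) = 0.746769
R(B4) = exp(−0.00064 × 400) = 0.774142
R(B5) = exp(−0.00026 × 400) = 0.901225
R(B6) = exp(−0.00072 × 400) = 0.749762
Parallel (B1, B2, B3, and B4): 1 − (1 − 0.876341)(1 − 0.970834)(1 − 0.746769)(1 − 0.774142) = 0.999794
Parallel (B5 and B6): 1 − (1 − 0.901225)(1 − 0.749762) = 0.975283
Series ([0.999794] and [0.975283]): 0.999794 × 0.975283 = 0.9751

0.9751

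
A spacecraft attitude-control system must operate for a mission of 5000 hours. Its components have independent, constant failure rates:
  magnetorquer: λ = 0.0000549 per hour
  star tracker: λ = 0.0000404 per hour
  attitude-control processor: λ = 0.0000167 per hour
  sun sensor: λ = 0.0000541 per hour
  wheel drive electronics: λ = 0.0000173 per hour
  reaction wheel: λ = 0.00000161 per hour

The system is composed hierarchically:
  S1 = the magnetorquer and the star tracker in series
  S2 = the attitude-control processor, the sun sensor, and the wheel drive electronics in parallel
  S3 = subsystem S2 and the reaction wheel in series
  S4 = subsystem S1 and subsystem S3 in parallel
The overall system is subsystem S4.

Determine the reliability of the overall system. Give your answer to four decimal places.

0.9964

R(magnetorquer) = exp(−0.0000549 × 5000) = 0.759952
R(star tracker) = exp(−0.0000404 × 5000) = 0.817095
R(attitude-control processor) = exp(−0.0000167 × 5000) = 0.919891
R(sun sensor) = exp(−0.0000541 × 5000) = 0.762998
R(wheel drive electronics) = exp(−0.0000173 × 5000) = 0.917136
R(reaction wheel) = exp(−0.00000161 × 5000) = 0.991982
Series (magnetorquer and star tracker): 0.759952 × 0.817095 = 0.620953
Parallel (attitude-control processor, sun sensor, and wheel drive electronics): 1 − (1 − 0.919891)(1 − 0.762998)(1 − 0.917136) = 0.998427
Series ([0.998427] and reaction wheel): 0.998427 × 0.991982 = 0.990422
Parallel ([0.620953] and [0.990422]): 1 − (1 − 0.620953)(1 − 0.990422) = 0.9964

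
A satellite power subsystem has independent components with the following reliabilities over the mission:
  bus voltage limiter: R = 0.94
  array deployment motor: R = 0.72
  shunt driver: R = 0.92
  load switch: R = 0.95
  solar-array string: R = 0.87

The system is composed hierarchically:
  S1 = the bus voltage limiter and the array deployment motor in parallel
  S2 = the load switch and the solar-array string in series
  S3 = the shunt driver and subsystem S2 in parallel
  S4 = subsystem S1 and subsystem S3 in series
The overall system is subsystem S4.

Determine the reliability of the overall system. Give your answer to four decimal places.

0.9696

Parallel (bus voltage limiter and array deployment motor): 1 − (1 − 0.940000)(1 − 0.720000) = 0.983200
Series (load switch and solar-array string): 0.950000 × 0.870000 = 0.826500
Parallel (shunt driver and [0.826500]): 1 − (1 − 0.920000)(1 − 0.826500) = 0.986120
Series ([0.983200] and [0.986120]): 0.983200 × 0.986120 = 0.9696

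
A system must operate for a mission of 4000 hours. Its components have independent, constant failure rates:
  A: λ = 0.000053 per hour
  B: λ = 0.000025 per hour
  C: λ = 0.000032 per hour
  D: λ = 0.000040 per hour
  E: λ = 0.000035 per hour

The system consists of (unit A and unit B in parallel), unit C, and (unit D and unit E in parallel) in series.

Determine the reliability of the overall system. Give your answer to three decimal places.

R(A) = exp(−0.000053 × 4000) = 0.80896
R(B) = exp(−0.000025 × 4000) = 0.90484
R(C) = exp(−0.000032 × 4000) = 0.87985
R(D) = exp(−0.000040 × 4000) = 0.85214
R(E) = exp(−0.000035 × 4000) = 0.86936
Parallel (A and B): 1 − (1 − 0.80896)(1 − 0.90484) = 0.98182
Parallel (D and E): 1 − (1 − 0.85214)(1 − 0.86936) = 0.98068
Series ([0.98182], C, and [0.98068]): 0.98182 × 0.87985 × 0.98068 = 0.847

0.847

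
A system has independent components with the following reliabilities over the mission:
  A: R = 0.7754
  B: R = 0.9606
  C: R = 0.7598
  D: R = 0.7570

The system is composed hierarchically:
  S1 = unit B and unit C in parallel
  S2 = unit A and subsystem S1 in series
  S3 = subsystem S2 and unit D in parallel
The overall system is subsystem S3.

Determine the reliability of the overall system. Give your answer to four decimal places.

0.9436

Parallel (B and C): 1 − (1 − 0.960600)(1 − 0.759800) = 0.990536
Series (A and [0.990536]): 0.775400 × 0.990536 = 0.768062
Parallel ([0.768062] and D): 1 − (1 − 0.768062)(1 − 0.757000) = 0.9436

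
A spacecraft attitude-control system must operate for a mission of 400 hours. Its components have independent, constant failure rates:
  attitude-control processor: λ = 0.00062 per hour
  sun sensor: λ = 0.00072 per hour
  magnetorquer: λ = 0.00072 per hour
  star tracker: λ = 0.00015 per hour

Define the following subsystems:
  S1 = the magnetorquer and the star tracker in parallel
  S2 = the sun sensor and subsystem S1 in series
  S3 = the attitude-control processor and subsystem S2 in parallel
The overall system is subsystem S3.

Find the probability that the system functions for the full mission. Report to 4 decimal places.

0.9426

R(attitude-control processor) = exp(−0.00062 × 400) = 0.780360
R(sun sensor) = exp(−0.00072 × 400) = 0.749762
R(magnetorquer) = exp(−0.00072 × 400) = 0.749762
R(star tracker) = exp(−0.00015 × 400) = 0.941765
Parallel (magnetorquer and star tracker): 1 − (1 − 0.749762)(1 − 0.941765) = 0.985427
Series (sun sensor and [0.985427]): 0.749762 × 0.985427 = 0.738836
Parallel (attitude-control processor and [0.738836]): 1 − (1 − 0.780360)(1 − 0.738836) = 0.9426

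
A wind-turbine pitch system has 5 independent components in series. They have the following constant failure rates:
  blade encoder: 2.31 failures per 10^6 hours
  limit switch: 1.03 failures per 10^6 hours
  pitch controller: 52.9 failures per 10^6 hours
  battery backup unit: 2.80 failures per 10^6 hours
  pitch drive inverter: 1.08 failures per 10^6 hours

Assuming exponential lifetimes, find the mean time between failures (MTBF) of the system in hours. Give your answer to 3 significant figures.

Series of exponential components: λ_sys = Σ λ_i
λ_sys = 0.00000231 + 0.00000103 + 0.0000529 + 0.00000280 + 0.00000108 = 6.0120e-05 /h
MTBF = 1 / λ_sys = 16600 h

16600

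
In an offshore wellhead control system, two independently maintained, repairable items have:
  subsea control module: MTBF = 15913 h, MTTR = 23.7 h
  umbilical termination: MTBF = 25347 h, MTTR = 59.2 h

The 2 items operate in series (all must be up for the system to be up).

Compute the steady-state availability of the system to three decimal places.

0.996

A(subsea control module) = MTBF/(MTBF+MTTR) = 15913/(15913+23.7) = 0.998513
A(umbilical termination) = MTBF/(MTBF+MTTR) = 25347/(25347+59.2) = 0.997670
Series availability: 0.998513 × 0.997670 = 0.996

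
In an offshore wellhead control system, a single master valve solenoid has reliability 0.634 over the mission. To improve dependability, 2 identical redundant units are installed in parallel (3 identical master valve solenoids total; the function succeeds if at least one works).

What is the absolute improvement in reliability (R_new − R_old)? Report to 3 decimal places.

R_before = 0.634
R_after = 1 − (1 − 0.634)^3 = 0.951
ΔR = 0.951 − 0.634 = 0.317

0.317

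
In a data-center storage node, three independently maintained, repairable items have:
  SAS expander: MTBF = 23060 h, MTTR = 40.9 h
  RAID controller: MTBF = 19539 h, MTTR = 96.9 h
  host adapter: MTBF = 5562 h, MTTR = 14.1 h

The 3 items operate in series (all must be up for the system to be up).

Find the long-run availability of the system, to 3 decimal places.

A(SAS expander) = MTBF/(MTBF+MTTR) = 23060/(23060+40.9) = 0.998230
A(RAID controller) = MTBF/(MTBF+MTTR) = 19539/(19539+96.9) = 0.995065
A(host adapter) = MTBF/(MTBF+MTTR) = 5562/(5562+14.1) = 0.997471
Series availability: 0.998230 × 0.995065 × 0.997471 = 0.991

0.991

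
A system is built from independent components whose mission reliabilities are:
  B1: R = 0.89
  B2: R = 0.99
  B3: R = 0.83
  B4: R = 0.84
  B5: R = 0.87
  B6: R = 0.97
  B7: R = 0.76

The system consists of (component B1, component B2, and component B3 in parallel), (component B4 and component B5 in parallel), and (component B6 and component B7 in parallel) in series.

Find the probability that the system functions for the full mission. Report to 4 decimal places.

Parallel (B1, B2, and B3): 1 − (1 − 0.890000)(1 − 0.990000)(1 − 0.830000) = 0.999813
Parallel (B4 and B5): 1 − (1 − 0.840000)(1 − 0.870000) = 0.979200
Parallel (B6 and B7): 1 − (1 − 0.970000)(1 − 0.760000) = 0.992800
Series ([0.999813], [0.979200], and [0.992800]): 0.999813 × 0.979200 × 0.992800 = 0.9720

0.9720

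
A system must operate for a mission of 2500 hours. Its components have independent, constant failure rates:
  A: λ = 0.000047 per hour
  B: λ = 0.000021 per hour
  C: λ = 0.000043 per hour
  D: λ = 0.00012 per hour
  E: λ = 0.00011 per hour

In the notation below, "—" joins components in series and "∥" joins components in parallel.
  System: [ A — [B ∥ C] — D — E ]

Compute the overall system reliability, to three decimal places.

R(A) = exp(−0.000047 × 2500) = 0.88914
R(B) = exp(−0.000021 × 2500) = 0.94885
R(C) = exp(−0.000043 × 2500) = 0.89808
R(D) = exp(−0.00012 × 2500) = 0.74082
R(E) = exp(−0.00011 × 2500) = 0.75957
Parallel (B and C): 1 − (1 − 0.94885)(1 − 0.89808) = 0.99479
Series (A, [0.99479], D, and E): 0.88914 × 0.99479 × 0.74082 × 0.75957 = 0.498

0.498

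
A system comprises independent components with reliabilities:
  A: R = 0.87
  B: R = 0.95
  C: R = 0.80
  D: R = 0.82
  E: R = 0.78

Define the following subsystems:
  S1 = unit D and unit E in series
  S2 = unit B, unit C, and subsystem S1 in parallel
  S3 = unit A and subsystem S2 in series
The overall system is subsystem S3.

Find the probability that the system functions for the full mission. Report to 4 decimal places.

0.8669

Series (D and E): 0.820000 × 0.780000 = 0.639600
Parallel (B, C, and [0.639600]): 1 − (1 − 0.950000)(1 − 0.800000)(1 − 0.639600) = 0.996396
Series (A and [0.996396]): 0.870000 × 0.996396 = 0.8669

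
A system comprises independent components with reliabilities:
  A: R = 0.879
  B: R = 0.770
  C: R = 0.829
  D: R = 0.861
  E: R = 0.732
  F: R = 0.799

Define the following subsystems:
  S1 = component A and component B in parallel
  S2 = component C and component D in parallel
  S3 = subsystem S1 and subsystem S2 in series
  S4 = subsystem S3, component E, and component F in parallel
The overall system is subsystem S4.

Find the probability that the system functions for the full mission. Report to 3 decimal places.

Parallel (A and B): 1 − (1 − 0.87900)(1 − 0.77000) = 0.97217
Parallel (C and D): 1 − (1 − 0.82900)(1 − 0.86100) = 0.97623
Series ([0.97217] and [0.97623]): 0.97217 × 0.97623 = 0.94906
Parallel ([0.94906], E, and F): 1 − (1 − 0.94906)(1 − 0.73200)(1 − 0.79900) = 0.997

0.997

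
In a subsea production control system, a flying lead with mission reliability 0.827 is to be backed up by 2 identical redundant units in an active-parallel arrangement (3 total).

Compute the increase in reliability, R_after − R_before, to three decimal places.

R_before = 0.827
R_after = 1 − (1 − 0.827)^3 = 0.995
ΔR = 0.995 − 0.827 = 0.168

0.168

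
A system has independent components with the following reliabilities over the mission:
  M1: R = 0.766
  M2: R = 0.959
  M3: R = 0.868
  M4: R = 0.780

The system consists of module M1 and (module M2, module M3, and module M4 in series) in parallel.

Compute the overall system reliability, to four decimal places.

0.9179

Series (M2, M3, and M4): 0.959000 × 0.868000 × 0.780000 = 0.649281
Parallel (M1 and [0.649281]): 1 − (1 − 0.766000)(1 − 0.649281) = 0.9179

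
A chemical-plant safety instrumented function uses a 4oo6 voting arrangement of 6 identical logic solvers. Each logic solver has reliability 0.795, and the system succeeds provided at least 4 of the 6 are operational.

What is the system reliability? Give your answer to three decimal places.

R = Σ_{i=4}^{6} C(6,i) p^i (1−p)^{6−i} with p = 0.795
C(6,4)·0.795^4·0.205^2 = 0.25181
C(6,5)·0.795^5·0.205^1 = 0.39061
C(6,6)·0.795^6·0.205^0 = 0.25247
Sum = 0.895

0.895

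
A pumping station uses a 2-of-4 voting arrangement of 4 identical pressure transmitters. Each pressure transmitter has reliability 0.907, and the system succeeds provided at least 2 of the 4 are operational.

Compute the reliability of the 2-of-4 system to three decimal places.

R = Σ_{i=2}^{4} C(4,i) p^i (1−p)^{4−i} with p = 0.907
C(4,2)·0.907^2·0.093^2 = 0.04269
C(4,3)·0.907^3·0.093^1 = 0.27757
C(4,4)·0.907^4·0.093^0 = 0.67675
Sum = 0.997

0.997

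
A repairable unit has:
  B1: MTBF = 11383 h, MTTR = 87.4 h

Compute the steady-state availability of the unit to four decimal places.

0.9924

A(B1) = MTBF/(MTBF+MTTR) = 11383/(11383+87.4) = 0.9924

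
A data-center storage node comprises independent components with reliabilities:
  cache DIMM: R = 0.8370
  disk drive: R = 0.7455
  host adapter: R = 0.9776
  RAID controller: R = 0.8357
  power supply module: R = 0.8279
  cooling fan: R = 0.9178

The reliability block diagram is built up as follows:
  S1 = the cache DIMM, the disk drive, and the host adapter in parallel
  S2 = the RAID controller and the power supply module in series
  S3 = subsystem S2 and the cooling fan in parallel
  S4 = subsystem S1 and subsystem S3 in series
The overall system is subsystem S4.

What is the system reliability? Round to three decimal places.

Parallel (cache DIMM, disk drive, and host adapter): 1 − (1 − 0.83700)(1 − 0.74550)(1 − 0.97760) = 0.99907
Series (RAID controller and power supply module): 0.83570 × 0.82790 = 0.69188
Parallel ([0.69188] and cooling fan): 1 − (1 − 0.69188)(1 − 0.91780) = 0.97467
Series ([0.99907] and [0.97467]): 0.99907 × 0.97467 = 0.974

0.974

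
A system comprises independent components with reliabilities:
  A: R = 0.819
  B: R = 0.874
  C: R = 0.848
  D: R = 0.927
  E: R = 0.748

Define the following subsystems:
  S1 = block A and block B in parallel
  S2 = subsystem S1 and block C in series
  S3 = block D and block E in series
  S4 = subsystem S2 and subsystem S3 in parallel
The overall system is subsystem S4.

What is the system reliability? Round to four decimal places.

Parallel (A and B): 1 − (1 − 0.819000)(1 − 0.874000) = 0.977194
Series ([0.977194] and C): 0.977194 × 0.848000 = 0.828661
Series (D and E): 0.927000 × 0.748000 = 0.693396
Parallel ([0.828661] and [0.693396]): 1 − (1 − 0.828661)(1 − 0.693396) = 0.9475

0.9475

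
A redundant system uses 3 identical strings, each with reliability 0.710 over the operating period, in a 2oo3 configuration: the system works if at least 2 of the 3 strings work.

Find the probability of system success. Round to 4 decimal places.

0.7965

R = Σ_{i=2}^{3} C(3,i) p^i (1−p)^{3−i} with p = 0.710
C(3,2)·0.710^2·0.290^1 = 0.438567
C(3,3)·0.710^3·0.290^0 = 0.357911
Sum = 0.7965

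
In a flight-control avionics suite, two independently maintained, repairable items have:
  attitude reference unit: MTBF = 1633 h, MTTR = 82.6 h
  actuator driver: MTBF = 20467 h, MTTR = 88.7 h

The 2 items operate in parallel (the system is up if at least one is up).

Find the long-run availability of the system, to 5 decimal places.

A(attitude reference unit) = MTBF/(MTBF+MTTR) = 1633/(1633+82.6) = 0.951854
A(actuator driver) = MTBF/(MTBF+MTTR) = 20467/(20467+88.7) = 0.995685
Parallel availability: 1 − (1 − 0.951854)(1 − 0.995685) = 0.99979

0.99979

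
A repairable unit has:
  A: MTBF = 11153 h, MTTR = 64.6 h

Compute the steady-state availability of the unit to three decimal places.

A(A) = MTBF/(MTBF+MTTR) = 11153/(11153+64.6) = 0.994

0.994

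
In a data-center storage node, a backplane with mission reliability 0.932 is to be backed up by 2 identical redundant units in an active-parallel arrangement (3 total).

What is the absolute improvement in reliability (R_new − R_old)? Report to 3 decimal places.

R_before = 0.932
R_after = 1 − (1 − 0.932)^3 = 1.000
ΔR = 1.000 − 0.932 = 0.068

0.068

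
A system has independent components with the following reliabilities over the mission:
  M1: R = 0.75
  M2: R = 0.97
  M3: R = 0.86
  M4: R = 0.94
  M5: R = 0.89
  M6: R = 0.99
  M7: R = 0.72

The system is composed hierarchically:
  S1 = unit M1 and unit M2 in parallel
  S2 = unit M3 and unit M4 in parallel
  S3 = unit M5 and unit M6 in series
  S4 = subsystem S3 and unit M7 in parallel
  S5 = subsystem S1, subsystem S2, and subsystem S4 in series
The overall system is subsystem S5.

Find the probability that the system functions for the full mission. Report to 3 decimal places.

Parallel (M1 and M2): 1 − (1 − 0.75000)(1 − 0.97000) = 0.99250
Parallel (M3 and M4): 1 − (1 − 0.86000)(1 − 0.94000) = 0.99160
Series (M5 and M6): 0.89000 × 0.99000 = 0.88110
Parallel ([0.88110] and M7): 1 − (1 − 0.88110)(1 − 0.72000) = 0.96671
Series ([0.99250], [0.99160], and [0.96671]): 0.99250 × 0.99160 × 0.96671 = 0.951

0.951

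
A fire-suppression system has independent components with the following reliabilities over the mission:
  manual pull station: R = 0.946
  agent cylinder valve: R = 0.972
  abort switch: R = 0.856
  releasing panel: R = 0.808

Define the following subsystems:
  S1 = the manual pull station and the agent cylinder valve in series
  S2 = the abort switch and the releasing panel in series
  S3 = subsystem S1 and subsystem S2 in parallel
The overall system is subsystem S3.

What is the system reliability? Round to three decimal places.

Series (manual pull station and agent cylinder valve): 0.94600 × 0.97200 = 0.91951
Series (abort switch and releasing panel): 0.85600 × 0.80800 = 0.69165
Parallel ([0.91951] and [0.69165]): 1 − (1 − 0.91951)(1 − 0.69165) = 0.975

0.975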